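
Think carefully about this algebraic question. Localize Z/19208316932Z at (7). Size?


7-primary part: 19208316932=7^10*68
Size=7^10=282475249


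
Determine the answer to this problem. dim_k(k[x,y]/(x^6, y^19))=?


Basis: x^i*y^j, i<6, j<19
6*19=114


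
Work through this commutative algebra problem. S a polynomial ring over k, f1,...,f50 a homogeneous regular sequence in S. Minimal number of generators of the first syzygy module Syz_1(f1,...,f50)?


Regular sequence => Koszul complex is the minimal free resolution.
Syz_1 minimally generated by Koszul relations f_i*e_j - f_j*e_i (i<j): mu(Syz_1) = beta_2 = C(m,2) = m(m-1)/2
m=50
50*49/2 = 1225


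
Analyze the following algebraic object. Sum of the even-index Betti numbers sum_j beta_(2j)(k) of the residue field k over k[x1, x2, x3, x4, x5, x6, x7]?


Koszul resolution: beta_i(k)=C(n,i), n=7
sum_even C(7,i) = 2^(n-1) = 2^6 = 64


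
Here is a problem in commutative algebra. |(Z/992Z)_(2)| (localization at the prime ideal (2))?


2-primary part: 992=2^5*31
Size=2^5=32


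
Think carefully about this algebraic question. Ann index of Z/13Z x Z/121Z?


Exponent = lcm of the cyclic orders; pairwise coprime => product.
13^1*11^2=13*121=1573


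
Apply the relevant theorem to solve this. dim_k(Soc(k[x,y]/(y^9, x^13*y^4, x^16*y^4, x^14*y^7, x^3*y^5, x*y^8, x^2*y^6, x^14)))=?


Socle = ann(m) = span of standard monomials u with x*u, y*u in I (staircase corners).
Redundant generators: x^14*y^7, x^16*y^4
Minimal generators: x^14, x^13*y^4, x^3*y^5, x^2*y^6, x*y^8, y^9
Corners: y^8, xy^7, x^2y^5, x^12y^4, x^13y^3
Socle dim=5


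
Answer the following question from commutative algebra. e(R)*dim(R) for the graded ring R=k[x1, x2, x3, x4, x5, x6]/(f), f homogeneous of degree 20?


e(R)=deg(f)=20, dim(R)=6-1=5
e*dim=20*5=100


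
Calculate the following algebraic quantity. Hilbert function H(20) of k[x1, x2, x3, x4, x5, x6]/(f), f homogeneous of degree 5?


C(25,5)-C(20,5)=53130-15504=37626


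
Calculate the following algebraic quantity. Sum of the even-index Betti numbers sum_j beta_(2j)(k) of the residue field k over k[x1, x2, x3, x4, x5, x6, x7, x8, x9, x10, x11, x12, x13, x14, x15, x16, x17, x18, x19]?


Koszul resolution: beta_i(k)=C(n,i), n=19
sum_even C(19,i) = 2^(n-1) = 2^18 = 262144


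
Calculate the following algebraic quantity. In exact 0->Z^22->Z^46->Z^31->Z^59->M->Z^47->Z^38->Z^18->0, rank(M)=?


Alt sum=0:
(-1)^0*22 + (-1)^1*46 + (-1)^2*31 + (-1)^3*59 + (-1)^4*? + (-1)^5*47 + (-1)^6*38 + (-1)^7*18=0
rank(M)=79


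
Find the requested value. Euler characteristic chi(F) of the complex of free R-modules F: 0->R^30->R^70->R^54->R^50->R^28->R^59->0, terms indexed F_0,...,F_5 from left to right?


chi = sum (-1)^i * rank:
(-1)^0*30=30
(-1)^1*70=-70
(-1)^2*54=54
(-1)^3*50=-50
(-1)^4*28=28
(-1)^5*59=-59
chi=-67


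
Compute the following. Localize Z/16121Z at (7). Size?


7-primary part: 16121=7^3*47
Size=7^3=343


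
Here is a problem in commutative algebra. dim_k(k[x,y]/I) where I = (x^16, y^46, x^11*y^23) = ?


k[x,y]/I, I = (x^16, y^46, x^11*y^23)
Rect: 16x46=736. Corner: (16-11)x(46-23)=115.
dim = 736-115 = 621


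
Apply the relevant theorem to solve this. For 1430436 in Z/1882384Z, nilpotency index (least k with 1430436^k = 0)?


1430436^k mod 1882384:
k=1: 1430436
k=2: 1389248
k=3: 1328096
k=4: 1690304
k=5: 268912
k=6: 0
First zero at k = 6


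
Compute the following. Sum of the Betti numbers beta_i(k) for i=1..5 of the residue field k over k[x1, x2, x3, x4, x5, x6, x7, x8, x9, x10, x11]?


Koszul resolution: beta_i(k)=C(n,i), n=11
C(11,1)=11, C(11,2)=55, C(11,3)=165, C(11,4)=330, C(11,5)=462
Sum=1023


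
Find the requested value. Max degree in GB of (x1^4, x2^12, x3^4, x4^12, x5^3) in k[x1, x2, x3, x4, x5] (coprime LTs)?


Pure powers, coprime LTs => already GB.
Degrees: 4, 12, 4, 12, 3
Max=12


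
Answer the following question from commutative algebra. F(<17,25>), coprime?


gcd(17,25)=1 => F=ab-a-b=17*25-17-25=425-42=383


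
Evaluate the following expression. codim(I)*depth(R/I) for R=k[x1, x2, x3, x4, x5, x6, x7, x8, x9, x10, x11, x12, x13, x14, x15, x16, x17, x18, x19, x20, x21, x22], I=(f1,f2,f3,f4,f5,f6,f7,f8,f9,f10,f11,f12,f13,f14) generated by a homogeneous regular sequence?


codim=14, depth=dim(R/I)=22-14=8
Product=14*8=112


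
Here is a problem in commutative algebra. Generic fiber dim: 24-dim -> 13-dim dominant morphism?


dim(fiber)=dim(X)-dim(Y)=24-13=11


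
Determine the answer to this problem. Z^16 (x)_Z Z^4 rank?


rank(M(x)N) = rank(M)*rank(N)
16*4 = 64


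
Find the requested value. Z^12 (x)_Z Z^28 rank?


rank(M(x)N) = rank(M)*rank(N)
12*28 = 336


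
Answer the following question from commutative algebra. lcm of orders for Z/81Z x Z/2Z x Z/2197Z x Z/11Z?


Exponent = lcm of the cyclic orders; pairwise coprime => product.
3^4*2^1*13^3*11^1=81*2*2197*11=3915054


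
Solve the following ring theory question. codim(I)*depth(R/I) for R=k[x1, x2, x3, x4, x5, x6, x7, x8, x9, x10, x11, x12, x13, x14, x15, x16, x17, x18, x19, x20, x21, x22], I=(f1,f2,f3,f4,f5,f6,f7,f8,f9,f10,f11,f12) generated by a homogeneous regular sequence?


codim=12, depth=dim(R/I)=22-12=10
Product=12*10=120


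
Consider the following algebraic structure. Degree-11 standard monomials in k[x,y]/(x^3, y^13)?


k[x,y], I = (x^3, y^13), d = 11
Need i < 3 and d-i < 13.
Range: 0 <= i <= 2.
H(11) = 3


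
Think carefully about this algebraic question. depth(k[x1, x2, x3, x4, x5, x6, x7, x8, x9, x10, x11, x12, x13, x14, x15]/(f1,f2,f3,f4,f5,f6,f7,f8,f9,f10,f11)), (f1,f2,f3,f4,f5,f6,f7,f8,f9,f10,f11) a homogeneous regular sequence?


depth(R)=15
depth(R/I)=15-11=4


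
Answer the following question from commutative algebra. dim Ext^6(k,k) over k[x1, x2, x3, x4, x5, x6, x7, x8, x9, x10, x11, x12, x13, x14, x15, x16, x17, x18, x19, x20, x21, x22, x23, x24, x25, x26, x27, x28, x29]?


C(n,i)=C(29,6)=475020


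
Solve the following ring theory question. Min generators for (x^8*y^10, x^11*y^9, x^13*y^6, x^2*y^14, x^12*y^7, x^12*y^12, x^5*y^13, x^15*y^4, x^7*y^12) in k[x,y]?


Remove redundant (divisible by others).
x^12*y^12 redundant.
Min: x^15*y^4, x^13*y^6, x^12*y^7, x^11*y^9, x^8*y^10, x^7*y^12, x^5*y^13, x^2*y^14
Count=8


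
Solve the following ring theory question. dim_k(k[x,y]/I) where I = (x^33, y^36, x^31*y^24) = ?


k[x,y]/I, I = (x^33, y^36, x^31*y^24)
Rect: 33x36=1188. Corner: (33-31)x(36-24)=24.
dim = 1188-24 = 1164


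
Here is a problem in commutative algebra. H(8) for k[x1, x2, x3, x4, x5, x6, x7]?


C(d+n-1,n-1)=C(14,6)=3003


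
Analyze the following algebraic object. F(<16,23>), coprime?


gcd(16,23)=1 => F=ab-a-b=16*23-16-23=368-39=329


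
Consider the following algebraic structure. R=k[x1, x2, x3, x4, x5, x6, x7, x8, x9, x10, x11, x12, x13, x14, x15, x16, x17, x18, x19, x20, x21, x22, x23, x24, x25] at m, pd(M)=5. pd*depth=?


pd+depth=25
depth=25-5=20
pd*depth=5*20=100


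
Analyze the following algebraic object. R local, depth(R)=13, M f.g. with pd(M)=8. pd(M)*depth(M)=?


pd+depth=13
depth=13-8=5
pd*depth=8*5=40


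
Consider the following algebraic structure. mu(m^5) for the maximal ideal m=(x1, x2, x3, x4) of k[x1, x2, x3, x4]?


Graded Nakayama: mu(m^d) = dim_k (m^d/m^(d+1)) = #degree-5 monomials in 4 vars
C(n+d-1,d)=C(8,5)=56


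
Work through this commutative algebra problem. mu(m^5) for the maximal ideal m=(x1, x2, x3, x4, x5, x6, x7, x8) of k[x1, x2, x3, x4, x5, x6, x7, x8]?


Graded Nakayama: mu(m^d) = dim_k (m^d/m^(d+1)) = #degree-5 monomials in 8 vars
C(n+d-1,d)=C(12,5)=792


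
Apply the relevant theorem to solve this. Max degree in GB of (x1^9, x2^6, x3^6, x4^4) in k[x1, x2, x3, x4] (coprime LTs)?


Pure powers, coprime LTs => already GB.
Degrees: 9, 6, 6, 4
Max=9


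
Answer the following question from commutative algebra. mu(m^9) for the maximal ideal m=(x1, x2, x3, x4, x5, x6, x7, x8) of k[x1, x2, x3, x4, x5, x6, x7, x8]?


Graded Nakayama: mu(m^d) = dim_k (m^d/m^(d+1)) = #degree-9 monomials in 8 vars
C(n+d-1,d)=C(16,9)=11440


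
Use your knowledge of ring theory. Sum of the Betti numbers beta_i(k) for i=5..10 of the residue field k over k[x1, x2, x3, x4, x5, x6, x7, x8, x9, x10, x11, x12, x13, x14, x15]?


Koszul resolution: beta_i(k)=C(n,i), n=15
C(15,5)=3003, C(15,6)=5005, C(15,7)=6435, C(15,8)=6435, C(15,9)=5005, C(15,10)=3003
Sum=28886


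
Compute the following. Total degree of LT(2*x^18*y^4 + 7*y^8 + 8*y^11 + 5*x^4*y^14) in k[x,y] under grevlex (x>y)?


LT: 2*x^18*y^4
deg_x=18, deg_y=4
Total=18+4=22


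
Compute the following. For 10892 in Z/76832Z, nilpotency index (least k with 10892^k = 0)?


10892^k mod 76832:
k=1: 10892
k=2: 7056
k=3: 21952
k=4: 0
First zero at k = 4


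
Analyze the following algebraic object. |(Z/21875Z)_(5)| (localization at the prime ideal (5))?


5-primary part: 21875=5^5*7
Size=5^5=3125


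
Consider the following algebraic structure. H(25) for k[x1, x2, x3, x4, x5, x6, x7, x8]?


C(d+n-1,n-1)=C(32,7)=3365856


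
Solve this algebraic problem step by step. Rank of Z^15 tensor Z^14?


rank(M(x)N) = rank(M)*rank(N)
15*14 = 210


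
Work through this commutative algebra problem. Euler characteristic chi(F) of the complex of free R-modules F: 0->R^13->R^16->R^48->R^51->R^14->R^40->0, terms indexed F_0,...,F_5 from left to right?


chi = sum (-1)^i * rank:
(-1)^0*13=13
(-1)^1*16=-16
(-1)^2*48=48
(-1)^3*51=-51
(-1)^4*14=14
(-1)^5*40=-40
chi=-32


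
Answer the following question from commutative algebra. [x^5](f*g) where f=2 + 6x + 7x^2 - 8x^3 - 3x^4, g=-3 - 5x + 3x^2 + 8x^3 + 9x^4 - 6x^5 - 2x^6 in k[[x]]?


[x^5] = sum a_i*b_j, i+j=5
  2*-6=-12
  6*9=54
  7*8=56
  -8*3=-24
  -3*-5=15
Sum=89


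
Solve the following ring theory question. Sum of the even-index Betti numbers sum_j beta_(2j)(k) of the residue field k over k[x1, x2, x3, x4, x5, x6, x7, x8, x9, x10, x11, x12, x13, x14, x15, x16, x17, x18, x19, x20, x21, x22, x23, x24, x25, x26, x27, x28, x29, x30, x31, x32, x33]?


Koszul resolution: beta_i(k)=C(n,i), n=33
sum_even C(33,i) = 2^(n-1) = 2^32 = 4294967296


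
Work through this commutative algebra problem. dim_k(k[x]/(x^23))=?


Basis: 1,x,...,x^22
dim=23


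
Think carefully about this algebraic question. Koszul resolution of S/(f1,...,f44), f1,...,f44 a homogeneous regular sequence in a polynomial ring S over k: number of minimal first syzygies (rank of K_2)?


Regular sequence => Koszul complex is the minimal free resolution.
Syz_1 minimally generated by Koszul relations f_i*e_j - f_j*e_i (i<j): mu(Syz_1) = beta_2 = C(m,2) = m(m-1)/2
m=44
44*43/2 = 946


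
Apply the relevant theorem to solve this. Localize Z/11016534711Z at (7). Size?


7-primary part: 11016534711=7^10*39
Size=7^10=282475249


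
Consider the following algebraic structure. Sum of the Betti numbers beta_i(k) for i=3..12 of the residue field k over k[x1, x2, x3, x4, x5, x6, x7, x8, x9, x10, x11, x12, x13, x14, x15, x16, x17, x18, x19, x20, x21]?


Koszul resolution: beta_i(k)=C(n,i), n=21
C(21,3)=1330, C(21,4)=5985, C(21,5)=20349, C(21,6)=54264, C(21,7)=116280, C(21,8)=203490, C(21,9)=293930, C(21,10)=352716, C(21,11)=352716, C(21,12)=293930
Sum=1694990


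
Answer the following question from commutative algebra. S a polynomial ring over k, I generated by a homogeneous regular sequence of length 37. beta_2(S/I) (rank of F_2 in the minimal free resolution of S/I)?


Regular sequence => Koszul complex is the minimal free resolution.
Syz_1 minimally generated by Koszul relations f_i*e_j - f_j*e_i (i<j): mu(Syz_1) = beta_2 = C(m,2) = m(m-1)/2
m=37
37*36/2 = 666


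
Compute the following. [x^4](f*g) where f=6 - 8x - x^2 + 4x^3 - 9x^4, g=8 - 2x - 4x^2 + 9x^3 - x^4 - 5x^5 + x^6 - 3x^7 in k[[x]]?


[x^4] = sum a_i*b_j, i+j=4
  6*-1=-6
  -8*9=-72
  -1*-4=4
  4*-2=-8
  -9*8=-72
Sum=-154


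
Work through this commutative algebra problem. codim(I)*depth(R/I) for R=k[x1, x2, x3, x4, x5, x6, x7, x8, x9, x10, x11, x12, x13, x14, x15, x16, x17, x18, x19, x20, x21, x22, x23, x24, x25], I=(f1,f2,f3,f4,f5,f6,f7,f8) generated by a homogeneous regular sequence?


codim=8, depth=dim(R/I)=25-8=17
Product=8*17=136


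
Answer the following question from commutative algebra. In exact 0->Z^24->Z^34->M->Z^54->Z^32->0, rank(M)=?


Alt sum=0:
(-1)^0*24 + (-1)^1*34 + (-1)^2*? + (-1)^3*54 + (-1)^4*32=0
rank(M)=32


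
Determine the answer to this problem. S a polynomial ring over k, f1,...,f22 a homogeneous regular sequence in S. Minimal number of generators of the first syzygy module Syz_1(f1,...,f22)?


Regular sequence => Koszul complex is the minimal free resolution.
Syz_1 minimally generated by Koszul relations f_i*e_j - f_j*e_i (i<j): mu(Syz_1) = beta_2 = C(m,2) = m(m-1)/2
m=22
22*21/2 = 231


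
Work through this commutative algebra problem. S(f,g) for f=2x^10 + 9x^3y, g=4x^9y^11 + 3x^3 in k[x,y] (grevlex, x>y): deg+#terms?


LT(f)=2x^10, LT(g)=4x^9y^11
lcm(LM)=x^10y^11
S(f,g) (scaled by 8 to clear denominators) = 4y^11*f - 2x*g = 36x^3y^12 - 6x^4
2 terms, deg 15.
15+2=17


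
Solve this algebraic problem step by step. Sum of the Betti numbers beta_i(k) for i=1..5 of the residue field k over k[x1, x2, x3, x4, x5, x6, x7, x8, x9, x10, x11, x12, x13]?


Koszul resolution: beta_i(k)=C(n,i), n=13
C(13,1)=13, C(13,2)=78, C(13,3)=286, C(13,4)=715, C(13,5)=1287
Sum=2379


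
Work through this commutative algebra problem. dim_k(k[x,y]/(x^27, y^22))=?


Basis: x^i*y^j, i<27, j<22
27*22=594


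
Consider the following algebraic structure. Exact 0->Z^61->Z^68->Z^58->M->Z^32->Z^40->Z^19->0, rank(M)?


Alt sum=0:
(-1)^0*61 + (-1)^1*68 + (-1)^2*58 + (-1)^3*? + (-1)^4*32 + (-1)^5*40 + (-1)^6*19=0
rank(M)=62


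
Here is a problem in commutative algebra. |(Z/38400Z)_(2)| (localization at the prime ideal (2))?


2-primary part: 38400=2^9*75
Size=2^9=512


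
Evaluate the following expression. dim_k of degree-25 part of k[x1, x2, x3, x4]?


C(d+n-1,n-1)=C(28,3)=3276


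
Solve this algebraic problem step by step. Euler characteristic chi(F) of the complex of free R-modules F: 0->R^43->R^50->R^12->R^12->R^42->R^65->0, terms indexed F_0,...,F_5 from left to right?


chi = sum (-1)^i * rank:
(-1)^0*43=43
(-1)^1*50=-50
(-1)^2*12=12
(-1)^3*12=-12
(-1)^4*42=42
(-1)^5*65=-65
chi=-30


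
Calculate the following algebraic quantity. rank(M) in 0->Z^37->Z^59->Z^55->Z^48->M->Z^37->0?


Alt sum=0:
(-1)^0*37 + (-1)^1*59 + (-1)^2*55 + (-1)^3*48 + (-1)^4*? + (-1)^5*37=0
rank(M)=52


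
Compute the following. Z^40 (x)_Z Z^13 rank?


rank(M(x)N) = rank(M)*rank(N)
40*13 = 520


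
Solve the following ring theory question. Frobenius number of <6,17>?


gcd(6,17)=1 => F=ab-a-b=6*17-6-17=102-23=79


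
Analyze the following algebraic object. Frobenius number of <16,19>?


gcd(16,19)=1 => F=ab-a-b=16*19-16-19=304-35=269


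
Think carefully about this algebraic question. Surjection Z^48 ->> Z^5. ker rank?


rank(ker) = 48-5 = 43


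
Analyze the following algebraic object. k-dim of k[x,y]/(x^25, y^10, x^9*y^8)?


k[x,y]/I, I = (x^25, y^10, x^9*y^8)
Rect: 25x10=250. Corner: (25-9)x(10-8)=32.
dim = 250-32 = 218


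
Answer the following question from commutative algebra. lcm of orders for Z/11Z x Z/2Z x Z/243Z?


Exponent = lcm of the cyclic orders; pairwise coprime => product.
11^1*2^1*3^5=11*2*243=5346


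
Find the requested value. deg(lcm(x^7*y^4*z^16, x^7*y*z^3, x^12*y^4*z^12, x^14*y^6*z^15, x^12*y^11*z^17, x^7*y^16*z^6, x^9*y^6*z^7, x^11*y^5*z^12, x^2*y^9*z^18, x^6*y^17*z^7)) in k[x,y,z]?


lcm = componentwise max:
x: max(7,7,12,14,12,7,9,11,2,6)=14
y: max(4,1,4,6,11,16,6,5,9,17)=17
z: max(16,3,12,15,17,6,7,12,18,7)=18
Total=14+17+18=49


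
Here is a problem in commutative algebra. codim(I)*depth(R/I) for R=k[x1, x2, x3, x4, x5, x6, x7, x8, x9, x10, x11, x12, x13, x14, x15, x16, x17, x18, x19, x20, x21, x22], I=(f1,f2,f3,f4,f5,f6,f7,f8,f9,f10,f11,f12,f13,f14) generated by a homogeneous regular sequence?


codim=14, depth=dim(R/I)=22-14=8
Product=14*8=112


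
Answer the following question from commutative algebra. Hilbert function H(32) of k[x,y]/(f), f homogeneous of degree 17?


H(t)=d for t>=d-1.
d=17, t=32
H(32)=17


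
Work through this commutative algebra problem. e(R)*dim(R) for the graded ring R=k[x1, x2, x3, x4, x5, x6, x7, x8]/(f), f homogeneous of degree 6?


e(R)=deg(f)=6, dim(R)=8-1=7
e*dim=6*7=42


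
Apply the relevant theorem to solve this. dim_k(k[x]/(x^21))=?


Basis: 1,x,...,x^20
dim=21


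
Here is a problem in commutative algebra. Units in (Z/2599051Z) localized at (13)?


Local ring = Z/371293Z.
phi(371293) = 13^4*(13-1) = 342732


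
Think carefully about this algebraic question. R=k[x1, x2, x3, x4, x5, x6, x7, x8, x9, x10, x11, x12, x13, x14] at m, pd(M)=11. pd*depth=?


pd+depth=14
depth=14-11=3
pd*depth=11*3=33


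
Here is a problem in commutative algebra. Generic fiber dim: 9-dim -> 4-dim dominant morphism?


dim(fiber)=dim(X)-dim(Y)=9-4=5


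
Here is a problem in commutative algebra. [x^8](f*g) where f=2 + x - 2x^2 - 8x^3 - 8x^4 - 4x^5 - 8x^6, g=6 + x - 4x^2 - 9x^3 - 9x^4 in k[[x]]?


[x^8] = sum a_i*b_j, i+j=8
  -8*-9=72
  -4*-9=36
  -8*-4=32
Sum=140


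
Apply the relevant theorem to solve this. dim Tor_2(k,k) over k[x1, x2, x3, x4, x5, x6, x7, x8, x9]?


Koszul: C(n,i)=C(9,2)=36


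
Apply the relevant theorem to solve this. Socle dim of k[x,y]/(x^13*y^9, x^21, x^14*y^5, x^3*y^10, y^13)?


Socle = ann(m) = span of standard monomials u with x*u, y*u in I (staircase corners).
Minimal generators: x^21, x^14*y^5, x^13*y^9, x^3*y^10, y^13
Corners: x^2y^12, x^12y^9, x^13y^8, x^20y^4
Socle dim=4


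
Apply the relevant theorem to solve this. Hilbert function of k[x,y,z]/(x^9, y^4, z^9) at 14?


Need i<9, j<4, k<9 with i+j+k=14.
For each i, j ranges over max(0,14-i-8)..min(3,14-i):
  i=0: j in [6,3] -> 0
  i=1: j in [5,3] -> 0
  i=2: j in [4,3] -> 0
  i=3: j in [3,3] -> 1
  i=4: j in [2,3] -> 2
  i=5: j in [1,3] -> 3
  i=6: j in [0,3] -> 4
  i=7: j in [0,3] -> 4
  i=8: j in [0,3] -> 4
H(14) = 0+0+0+1+2+3+4+4+4 = 18


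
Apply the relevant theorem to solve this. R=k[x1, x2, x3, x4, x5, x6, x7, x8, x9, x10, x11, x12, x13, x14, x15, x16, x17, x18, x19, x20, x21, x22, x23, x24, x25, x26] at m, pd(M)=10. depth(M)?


pd+depth=depth(R)=26
depth=26-10=16


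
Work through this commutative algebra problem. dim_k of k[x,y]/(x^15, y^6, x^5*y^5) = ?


k[x,y]/I, I = (x^15, y^6, x^5*y^5)
Rect: 15x6=90. Corner: (15-5)x(6-5)=10.
dim = 90-10 = 80


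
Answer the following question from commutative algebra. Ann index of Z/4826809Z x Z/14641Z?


Exponent = lcm of the cyclic orders; pairwise coprime => product.
13^6*11^4=4826809*14641=70669310569


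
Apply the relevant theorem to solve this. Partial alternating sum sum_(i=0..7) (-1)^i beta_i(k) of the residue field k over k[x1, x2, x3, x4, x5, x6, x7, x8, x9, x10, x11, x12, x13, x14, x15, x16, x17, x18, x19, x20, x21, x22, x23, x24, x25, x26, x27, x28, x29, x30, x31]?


Koszul resolution: beta_i(k)=C(n,i), n=31
sum_(i=0..p) (-1)^i C(n,i) = (-1)^p C(n-1,p)
(-1)^7*C(30,7) = (-1)^7*2035800 = -2035800


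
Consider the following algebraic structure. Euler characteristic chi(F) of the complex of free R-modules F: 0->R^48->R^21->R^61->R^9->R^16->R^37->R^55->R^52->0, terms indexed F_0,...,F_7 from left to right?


chi = sum (-1)^i * rank:
(-1)^0*48=48
(-1)^1*21=-21
(-1)^2*61=61
(-1)^3*9=-9
(-1)^4*16=16
(-1)^5*37=-37
(-1)^6*55=55
(-1)^7*52=-52
chi=61


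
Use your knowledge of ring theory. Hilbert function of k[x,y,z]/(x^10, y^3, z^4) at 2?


Need i<10, j<3, k<4 with i+j+k=2.
For each i, j ranges over max(0,2-i-3)..min(2,2-i):
  i=0: j in [0,2] -> 3
  i=1: j in [0,1] -> 2
  i=2: j in [0,0] -> 1
H(2) = 3+2+1 = 6


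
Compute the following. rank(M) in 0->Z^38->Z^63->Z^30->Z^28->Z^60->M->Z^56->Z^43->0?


Alt sum=0:
(-1)^0*38 + (-1)^1*63 + (-1)^2*30 + (-1)^3*28 + (-1)^4*60 + (-1)^5*? + (-1)^6*56 + (-1)^7*43=0
rank(M)=50


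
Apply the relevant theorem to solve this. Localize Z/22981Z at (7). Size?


7-primary part: 22981=7^3*67
Size=7^3=343


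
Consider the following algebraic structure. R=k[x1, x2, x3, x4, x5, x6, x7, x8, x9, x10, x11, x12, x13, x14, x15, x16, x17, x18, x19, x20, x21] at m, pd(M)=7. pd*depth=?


pd+depth=21
depth=21-7=14
pd*depth=7*14=98


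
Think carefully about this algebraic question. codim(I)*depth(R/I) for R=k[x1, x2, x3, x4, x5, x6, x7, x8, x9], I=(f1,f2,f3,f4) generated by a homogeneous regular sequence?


codim=4, depth=dim(R/I)=9-4=5
Product=4*5=20


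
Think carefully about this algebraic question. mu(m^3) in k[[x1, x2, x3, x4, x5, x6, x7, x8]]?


C(n+d-1,d)=C(10,3)=120


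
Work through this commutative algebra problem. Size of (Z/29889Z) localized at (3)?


3-primary part: 29889=3^6*41
Size=3^6=729


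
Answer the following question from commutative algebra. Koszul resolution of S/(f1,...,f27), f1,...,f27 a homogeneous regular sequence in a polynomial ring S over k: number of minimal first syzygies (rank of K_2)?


Regular sequence => Koszul complex is the minimal free resolution.
Syz_1 minimally generated by Koszul relations f_i*e_j - f_j*e_i (i<j): mu(Syz_1) = beta_2 = C(m,2) = m(m-1)/2
m=27
27*26/2 = 351


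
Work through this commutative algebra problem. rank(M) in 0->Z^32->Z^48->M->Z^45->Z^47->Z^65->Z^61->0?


Alt sum=0:
(-1)^0*32 + (-1)^1*48 + (-1)^2*? + (-1)^3*45 + (-1)^4*47 + (-1)^5*65 + (-1)^6*61=0
rank(M)=18


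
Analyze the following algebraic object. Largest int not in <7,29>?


gcd(7,29)=1 => F=ab-a-b=7*29-7-29=203-36=167


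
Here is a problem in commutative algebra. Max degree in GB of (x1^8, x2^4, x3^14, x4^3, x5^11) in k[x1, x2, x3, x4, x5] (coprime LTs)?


Pure powers, coprime LTs => already GB.
Degrees: 8, 4, 14, 3, 11
Max=14


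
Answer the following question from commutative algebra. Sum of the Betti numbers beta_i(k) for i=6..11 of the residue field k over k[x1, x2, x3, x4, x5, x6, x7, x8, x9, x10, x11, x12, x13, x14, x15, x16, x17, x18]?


Koszul resolution: beta_i(k)=C(n,i), n=18
C(18,6)=18564, C(18,7)=31824, C(18,8)=43758, C(18,9)=48620, C(18,10)=43758, C(18,11)=31824
Sum=218348


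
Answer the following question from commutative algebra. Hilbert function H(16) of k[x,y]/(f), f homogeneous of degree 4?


H(t)=d for t>=d-1.
d=4, t=16
H(16)=4


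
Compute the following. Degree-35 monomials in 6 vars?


C(d+n-1,n-1)=C(40,5)=658008


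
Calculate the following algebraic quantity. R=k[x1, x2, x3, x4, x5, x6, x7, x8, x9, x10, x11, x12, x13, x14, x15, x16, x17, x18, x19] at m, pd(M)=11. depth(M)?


pd+depth=depth(R)=19
depth=19-11=8


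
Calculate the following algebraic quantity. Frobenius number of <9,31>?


gcd(9,31)=1 => F=ab-a-b=9*31-9-31=279-40=239


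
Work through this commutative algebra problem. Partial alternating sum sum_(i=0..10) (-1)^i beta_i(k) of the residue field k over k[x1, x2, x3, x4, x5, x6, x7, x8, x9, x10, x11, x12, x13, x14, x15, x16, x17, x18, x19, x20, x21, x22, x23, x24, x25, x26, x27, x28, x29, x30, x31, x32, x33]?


Koszul resolution: beta_i(k)=C(n,i), n=33
sum_(i=0..p) (-1)^i C(n,i) = (-1)^p C(n-1,p)
(-1)^10*C(32,10) = (-1)^10*64512240 = 64512240


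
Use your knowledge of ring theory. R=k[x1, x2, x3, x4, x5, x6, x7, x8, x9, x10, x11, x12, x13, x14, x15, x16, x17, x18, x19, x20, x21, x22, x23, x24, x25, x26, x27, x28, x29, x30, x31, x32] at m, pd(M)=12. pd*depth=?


pd+depth=32
depth=32-12=20
pd*depth=12*20=240


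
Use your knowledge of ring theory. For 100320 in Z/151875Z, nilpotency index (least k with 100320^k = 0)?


100320^k mod 151875:
k=1: 100320
k=2: 105525
k=3: 124875
k=4: 50625
k=5: 0
First zero at k = 5


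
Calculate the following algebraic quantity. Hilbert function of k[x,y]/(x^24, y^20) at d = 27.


k[x,y], I = (x^24, y^20), d = 27
Need i < 24 and d-i < 20.
Range: 8 <= i <= 23.
H(27) = 16


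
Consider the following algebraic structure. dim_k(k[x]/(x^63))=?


Basis: 1,x,...,x^62
dim=63


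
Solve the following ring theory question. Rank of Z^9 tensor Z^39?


rank(M(x)N) = rank(M)*rank(N)
9*39 = 351


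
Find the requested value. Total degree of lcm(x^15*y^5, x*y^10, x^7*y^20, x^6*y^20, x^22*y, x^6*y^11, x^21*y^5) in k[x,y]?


lcm = componentwise max:
x: max(15,1,7,6,22,6,21)=22
y: max(5,10,20,20,1,11,5)=20
Total=22+20=42


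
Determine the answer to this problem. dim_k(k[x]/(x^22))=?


Basis: 1,x,...,x^21
dim=22


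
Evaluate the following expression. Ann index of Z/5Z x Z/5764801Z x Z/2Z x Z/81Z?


Exponent = lcm of the cyclic orders; pairwise coprime => product.
5^1*7^8*2^1*3^4=5*5764801*2*81=4669488810


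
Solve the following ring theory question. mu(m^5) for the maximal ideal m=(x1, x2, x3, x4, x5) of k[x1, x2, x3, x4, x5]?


Graded Nakayama: mu(m^d) = dim_k (m^d/m^(d+1)) = #degree-5 monomials in 5 vars
C(n+d-1,d)=C(9,5)=126


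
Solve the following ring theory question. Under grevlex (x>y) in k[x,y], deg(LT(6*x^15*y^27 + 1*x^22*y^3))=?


LT: 6*x^15*y^27
deg_x=15, deg_y=27
Total=15+27=42


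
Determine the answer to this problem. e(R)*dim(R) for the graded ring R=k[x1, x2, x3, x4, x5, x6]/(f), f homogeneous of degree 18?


e(R)=deg(f)=18, dim(R)=6-1=5
e*dim=18*5=90


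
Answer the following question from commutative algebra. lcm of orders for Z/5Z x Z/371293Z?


Exponent = lcm of the cyclic orders; pairwise coprime => product.
5^1*13^5=5*371293=1856465


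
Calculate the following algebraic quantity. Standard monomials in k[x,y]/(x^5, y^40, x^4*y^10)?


k[x,y]/I, I = (x^5, y^40, x^4*y^10)
Rect: 5x40=200. Corner: (5-4)x(40-10)=30.
dim = 200-30 = 170


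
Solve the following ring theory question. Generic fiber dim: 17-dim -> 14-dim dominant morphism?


dim(fiber)=dim(X)-dim(Y)=17-14=3


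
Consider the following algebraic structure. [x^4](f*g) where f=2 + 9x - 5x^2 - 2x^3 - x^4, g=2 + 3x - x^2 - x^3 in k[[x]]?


[x^4] = sum a_i*b_j, i+j=4
  9*-1=-9
  -5*-1=5
  -2*3=-6
  -1*2=-2
Sum=-12


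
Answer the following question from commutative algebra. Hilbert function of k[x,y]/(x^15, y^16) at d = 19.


k[x,y], I = (x^15, y^16), d = 19
Need i < 15 and d-i < 16.
Range: 4 <= i <= 14.
H(19) = 11


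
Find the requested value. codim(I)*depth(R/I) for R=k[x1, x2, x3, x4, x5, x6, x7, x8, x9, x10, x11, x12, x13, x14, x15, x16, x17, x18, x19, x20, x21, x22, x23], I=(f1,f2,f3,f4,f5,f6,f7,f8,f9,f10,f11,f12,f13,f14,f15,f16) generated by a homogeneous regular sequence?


codim=16, depth=dim(R/I)=23-16=7
Product=16*7=112


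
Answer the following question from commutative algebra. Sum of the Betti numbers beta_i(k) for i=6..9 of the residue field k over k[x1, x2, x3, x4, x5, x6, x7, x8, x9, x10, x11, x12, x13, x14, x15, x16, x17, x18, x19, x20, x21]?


Koszul resolution: beta_i(k)=C(n,i), n=21
C(21,6)=54264, C(21,7)=116280, C(21,8)=203490, C(21,9)=293930
Sum=667964


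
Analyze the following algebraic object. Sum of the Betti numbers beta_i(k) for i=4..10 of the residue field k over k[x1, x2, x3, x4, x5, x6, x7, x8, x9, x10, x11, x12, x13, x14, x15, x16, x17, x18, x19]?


Koszul resolution: beta_i(k)=C(n,i), n=19
C(19,4)=3876, C(19,5)=11628, C(19,6)=27132, C(19,7)=50388, C(19,8)=75582, C(19,9)=92378, C(19,10)=92378
Sum=353362


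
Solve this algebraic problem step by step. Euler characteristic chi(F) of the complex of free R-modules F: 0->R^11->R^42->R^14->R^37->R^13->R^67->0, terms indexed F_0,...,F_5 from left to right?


chi = sum (-1)^i * rank:
(-1)^0*11=11
(-1)^1*42=-42
(-1)^2*14=14
(-1)^3*37=-37
(-1)^4*13=13
(-1)^5*67=-67
chi=-108


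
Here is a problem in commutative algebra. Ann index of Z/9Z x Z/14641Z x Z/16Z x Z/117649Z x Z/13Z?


Exponent = lcm of the cyclic orders; pairwise coprime => product.
3^2*11^4*2^4*7^6*13^1=9*14641*16*117649*13=3224518144848


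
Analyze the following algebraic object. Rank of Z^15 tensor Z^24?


rank(M(x)N) = rank(M)*rank(N)
15*24 = 360


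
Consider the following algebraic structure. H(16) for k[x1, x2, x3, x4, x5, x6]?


C(d+n-1,n-1)=C(21,5)=20349


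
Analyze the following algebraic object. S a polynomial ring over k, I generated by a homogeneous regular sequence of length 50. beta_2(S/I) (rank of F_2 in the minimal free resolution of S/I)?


Regular sequence => Koszul complex is the minimal free resolution.
Syz_1 minimally generated by Koszul relations f_i*e_j - f_j*e_i (i<j): mu(Syz_1) = beta_2 = C(m,2) = m(m-1)/2
m=50
50*49/2 = 1225


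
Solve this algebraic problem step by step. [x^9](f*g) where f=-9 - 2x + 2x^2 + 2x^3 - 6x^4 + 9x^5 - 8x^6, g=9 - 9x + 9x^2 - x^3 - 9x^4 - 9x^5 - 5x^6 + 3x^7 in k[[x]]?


[x^9] = sum a_i*b_j, i+j=9
  2*3=6
  2*-5=-10
  -6*-9=54
  9*-9=-81
  -8*-1=8
Sum=-23


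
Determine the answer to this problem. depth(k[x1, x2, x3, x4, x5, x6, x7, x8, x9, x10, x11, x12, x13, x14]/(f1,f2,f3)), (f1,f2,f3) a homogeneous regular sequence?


depth(R)=14
depth(R/I)=14-3=11


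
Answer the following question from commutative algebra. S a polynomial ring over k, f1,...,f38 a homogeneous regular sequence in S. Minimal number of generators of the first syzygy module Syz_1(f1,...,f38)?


Regular sequence => Koszul complex is the minimal free resolution.
Syz_1 minimally generated by Koszul relations f_i*e_j - f_j*e_i (i<j): mu(Syz_1) = beta_2 = C(m,2) = m(m-1)/2
m=38
38*37/2 = 703


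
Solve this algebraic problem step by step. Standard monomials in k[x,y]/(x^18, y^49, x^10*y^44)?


k[x,y]/I, I = (x^18, y^49, x^10*y^44)
Rect: 18x49=882. Corner: (18-10)x(49-44)=40.
dim = 882-40 = 842


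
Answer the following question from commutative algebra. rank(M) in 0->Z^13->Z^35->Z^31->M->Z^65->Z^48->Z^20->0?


Alt sum=0:
(-1)^0*13 + (-1)^1*35 + (-1)^2*31 + (-1)^3*? + (-1)^4*65 + (-1)^5*48 + (-1)^6*20=0
rank(M)=46


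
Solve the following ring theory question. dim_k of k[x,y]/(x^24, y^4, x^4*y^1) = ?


k[x,y]/I, I = (x^24, y^4, x^4*y^1)
Rect: 24x4=96. Corner: (24-4)x(4-1)=60.
dim = 96-60 = 36


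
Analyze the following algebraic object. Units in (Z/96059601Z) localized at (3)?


Local ring = Z/6561Z.
phi(6561) = 3^7*(3-1) = 4374


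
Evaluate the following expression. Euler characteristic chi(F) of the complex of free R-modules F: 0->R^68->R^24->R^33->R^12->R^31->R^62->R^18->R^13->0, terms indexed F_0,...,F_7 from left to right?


chi = sum (-1)^i * rank:
(-1)^0*68=68
(-1)^1*24=-24
(-1)^2*33=33
(-1)^3*12=-12
(-1)^4*31=31
(-1)^5*62=-62
(-1)^6*18=18
(-1)^7*13=-13
chi=39


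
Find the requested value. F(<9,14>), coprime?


gcd(9,14)=1 => F=ab-a-b=9*14-9-14=126-23=103


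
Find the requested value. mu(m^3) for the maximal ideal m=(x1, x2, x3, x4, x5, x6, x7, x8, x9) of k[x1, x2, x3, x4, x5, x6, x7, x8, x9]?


Graded Nakayama: mu(m^d) = dim_k (m^d/m^(d+1)) = #degree-3 monomials in 9 vars
C(n+d-1,d)=C(11,3)=165


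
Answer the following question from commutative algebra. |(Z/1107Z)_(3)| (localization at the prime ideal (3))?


3-primary part: 1107=3^3*41
Size=3^3=27


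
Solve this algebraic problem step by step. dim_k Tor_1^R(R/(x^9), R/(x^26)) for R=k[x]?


Tor_1(R/I,R/J)=(I cap J)/IJ=(x^26)/(x^35)
dim=35-26=min(9,26)=9


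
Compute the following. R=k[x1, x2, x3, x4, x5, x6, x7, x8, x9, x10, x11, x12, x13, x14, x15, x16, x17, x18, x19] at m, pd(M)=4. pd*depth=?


pd+depth=19
depth=19-4=15
pd*depth=4*15=60


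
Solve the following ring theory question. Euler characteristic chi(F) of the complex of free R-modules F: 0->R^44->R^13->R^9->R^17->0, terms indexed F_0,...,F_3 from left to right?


chi = sum (-1)^i * rank:
(-1)^0*44=44
(-1)^1*13=-13
(-1)^2*9=9
(-1)^3*17=-17
chi=23


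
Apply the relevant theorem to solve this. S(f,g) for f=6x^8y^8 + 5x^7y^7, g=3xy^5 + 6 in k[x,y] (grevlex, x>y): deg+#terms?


LT(f)=6x^8y^8, LT(g)=3xy^5
lcm(LM)=x^8y^8
S(f,g) (scaled by 18 to clear denominators) = 3*f - 6x^7y^3*g = 15x^7y^7 - 36x^7y^3
2 terms, deg 14.
14+2=16


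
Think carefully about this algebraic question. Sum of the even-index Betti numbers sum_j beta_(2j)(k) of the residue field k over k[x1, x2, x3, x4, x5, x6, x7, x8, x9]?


Koszul resolution: beta_i(k)=C(n,i), n=9
sum_even C(9,i) = 2^(n-1) = 2^8 = 256


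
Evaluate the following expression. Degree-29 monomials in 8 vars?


C(d+n-1,n-1)=C(36,7)=8347680


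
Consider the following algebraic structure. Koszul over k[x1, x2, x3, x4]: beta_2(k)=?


C(n,i)=C(4,2)=6


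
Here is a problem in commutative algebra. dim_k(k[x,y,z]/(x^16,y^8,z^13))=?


Basis: x^iy^jz^k, i<16,j<8,k<13
16*8*13=1664


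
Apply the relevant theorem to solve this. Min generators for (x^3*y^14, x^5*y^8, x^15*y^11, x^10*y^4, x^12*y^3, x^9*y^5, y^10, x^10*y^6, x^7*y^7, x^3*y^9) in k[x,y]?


Remove redundant (divisible by others).
x^3*y^14 redundant.
x^15*y^11 redundant.
x^10*y^6 redundant.
Min: x^12*y^3, x^10*y^4, x^9*y^5, x^7*y^7, x^5*y^8, x^3*y^9, y^10
Count=7


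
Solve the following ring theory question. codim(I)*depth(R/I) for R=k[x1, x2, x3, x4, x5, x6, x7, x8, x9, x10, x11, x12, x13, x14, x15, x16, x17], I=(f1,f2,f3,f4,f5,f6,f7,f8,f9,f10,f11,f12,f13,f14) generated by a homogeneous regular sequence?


codim=14, depth=dim(R/I)=17-14=3
Product=14*3=42


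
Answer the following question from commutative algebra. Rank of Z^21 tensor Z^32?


rank(M(x)N) = rank(M)*rank(N)
21*32 = 672


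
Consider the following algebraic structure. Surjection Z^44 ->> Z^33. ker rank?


rank(ker) = 44-33 = 11


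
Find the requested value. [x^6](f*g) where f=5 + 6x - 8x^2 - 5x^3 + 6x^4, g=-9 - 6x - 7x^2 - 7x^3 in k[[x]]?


[x^6] = sum a_i*b_j, i+j=6
  -5*-7=35
  6*-7=-42
Sum=-7


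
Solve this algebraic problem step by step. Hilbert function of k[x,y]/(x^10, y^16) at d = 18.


k[x,y], I = (x^10, y^16), d = 18
Need i < 10 and d-i < 16.
Range: 3 <= i <= 9.
H(18) = 7


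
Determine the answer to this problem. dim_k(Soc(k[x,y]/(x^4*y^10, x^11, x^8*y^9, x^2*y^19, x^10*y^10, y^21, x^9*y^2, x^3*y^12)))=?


Socle = ann(m) = span of standard monomials u with x*u, y*u in I (staircase corners).
Redundant generators: x^10*y^10
Minimal generators: x^11, x^9*y^2, x^8*y^9, x^4*y^10, x^3*y^12, x^2*y^19, y^21
Corners: xy^20, x^2y^18, x^3y^11, x^7y^9, x^8y^8, x^10y
Socle dim=6


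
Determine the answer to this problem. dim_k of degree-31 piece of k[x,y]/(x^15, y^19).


k[x,y], I = (x^15, y^19), d = 31
Need i < 15 and d-i < 19.
Range: 13 <= i <= 14.
H(31) = 2


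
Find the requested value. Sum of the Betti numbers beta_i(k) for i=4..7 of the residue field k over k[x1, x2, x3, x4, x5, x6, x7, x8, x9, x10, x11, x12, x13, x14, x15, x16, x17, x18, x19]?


Koszul resolution: beta_i(k)=C(n,i), n=19
C(19,4)=3876, C(19,5)=11628, C(19,6)=27132, C(19,7)=50388
Sum=93024


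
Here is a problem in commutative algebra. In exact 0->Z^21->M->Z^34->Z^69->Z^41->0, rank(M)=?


Alt sum=0:
(-1)^0*21 + (-1)^1*? + (-1)^2*34 + (-1)^3*69 + (-1)^4*41=0
rank(M)=27


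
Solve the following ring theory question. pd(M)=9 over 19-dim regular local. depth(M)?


pd+depth=depth(R)=19
depth=19-9=10


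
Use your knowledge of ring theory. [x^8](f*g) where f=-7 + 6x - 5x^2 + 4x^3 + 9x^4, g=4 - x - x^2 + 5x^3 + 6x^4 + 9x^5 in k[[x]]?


[x^8] = sum a_i*b_j, i+j=8
  4*9=36
  9*6=54
Sum=90


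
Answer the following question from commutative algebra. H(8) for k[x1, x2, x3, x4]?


C(d+n-1,n-1)=C(11,3)=165


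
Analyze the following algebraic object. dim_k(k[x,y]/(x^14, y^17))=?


Basis: x^i*y^j, i<14, j<17
14*17=238


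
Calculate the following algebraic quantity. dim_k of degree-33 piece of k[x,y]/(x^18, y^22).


k[x,y], I = (x^18, y^22), d = 33
Need i < 18 and d-i < 22.
Range: 12 <= i <= 17.
H(33) = 6


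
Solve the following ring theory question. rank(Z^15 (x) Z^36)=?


rank(M(x)N) = rank(M)*rank(N)
15*36 = 540


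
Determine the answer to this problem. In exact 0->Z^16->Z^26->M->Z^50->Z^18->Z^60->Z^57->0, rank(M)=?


Alt sum=0:
(-1)^0*16 + (-1)^1*26 + (-1)^2*? + (-1)^3*50 + (-1)^4*18 + (-1)^5*60 + (-1)^6*57=0
rank(M)=45


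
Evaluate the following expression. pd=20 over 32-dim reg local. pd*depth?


pd+depth=32
depth=32-20=12
pd*depth=20*12=240


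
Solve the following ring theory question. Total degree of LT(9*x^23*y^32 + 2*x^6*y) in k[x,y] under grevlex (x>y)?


LT: 9*x^23*y^32
deg_x=23, deg_y=32
Total=23+32=55


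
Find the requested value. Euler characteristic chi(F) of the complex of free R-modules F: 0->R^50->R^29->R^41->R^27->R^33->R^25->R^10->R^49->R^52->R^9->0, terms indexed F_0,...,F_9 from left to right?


chi = sum (-1)^i * rank:
(-1)^0*50=50
(-1)^1*29=-29
(-1)^2*41=41
(-1)^3*27=-27
(-1)^4*33=33
(-1)^5*25=-25
(-1)^6*10=10
(-1)^7*49=-49
(-1)^8*52=52
(-1)^9*9=-9
chi=47


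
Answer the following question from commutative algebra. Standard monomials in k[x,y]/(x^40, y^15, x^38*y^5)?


k[x,y]/I, I = (x^40, y^15, x^38*y^5)
Rect: 40x15=600. Corner: (40-38)x(15-5)=20.
dim = 600-20 = 580


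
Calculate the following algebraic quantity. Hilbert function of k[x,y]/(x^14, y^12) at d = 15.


k[x,y], I = (x^14, y^12), d = 15
Need i < 14 and d-i < 12.
Range: 4 <= i <= 13.
H(15) = 10


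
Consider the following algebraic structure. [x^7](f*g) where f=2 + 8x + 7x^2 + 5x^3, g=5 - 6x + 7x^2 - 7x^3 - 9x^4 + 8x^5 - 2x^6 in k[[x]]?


[x^7] = sum a_i*b_j, i+j=7
  8*-2=-16
  7*8=56
  5*-9=-45
Sum=-5


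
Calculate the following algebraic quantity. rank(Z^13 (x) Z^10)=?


rank(M(x)N) = rank(M)*rank(N)
13*10 = 130


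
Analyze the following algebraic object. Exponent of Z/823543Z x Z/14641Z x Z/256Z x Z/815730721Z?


Exponent = lcm of the cyclic orders; pairwise coprime => product.
7^7*11^4*2^8*13^8=823543*14641*256*815730721=2517930882491773036288


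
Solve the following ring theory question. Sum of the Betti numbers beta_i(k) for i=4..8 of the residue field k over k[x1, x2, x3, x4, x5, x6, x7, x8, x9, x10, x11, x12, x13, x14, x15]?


Koszul resolution: beta_i(k)=C(n,i), n=15
C(15,4)=1365, C(15,5)=3003, C(15,6)=5005, C(15,7)=6435, C(15,8)=6435
Sum=22243


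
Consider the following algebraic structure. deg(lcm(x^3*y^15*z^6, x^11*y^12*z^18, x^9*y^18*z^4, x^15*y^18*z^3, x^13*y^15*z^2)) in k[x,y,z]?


lcm = componentwise max:
x: max(3,11,9,15,13)=15
y: max(15,12,18,18,15)=18
z: max(6,18,4,3,2)=18
Total=15+18+18=51


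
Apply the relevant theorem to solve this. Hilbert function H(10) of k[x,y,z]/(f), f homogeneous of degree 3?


C(12,2)-C(9,2)=66-36=30


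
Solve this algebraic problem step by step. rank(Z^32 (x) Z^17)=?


rank(M(x)N) = rank(M)*rank(N)
32*17 = 544


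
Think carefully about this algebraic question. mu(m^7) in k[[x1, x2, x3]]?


C(n+d-1,d)=C(9,7)=36


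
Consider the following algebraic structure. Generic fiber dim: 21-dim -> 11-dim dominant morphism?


dim(fiber)=dim(X)-dim(Y)=21-11=10


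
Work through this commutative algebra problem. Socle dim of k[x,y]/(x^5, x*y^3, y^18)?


Socle = ann(m) = span of standard monomials u with x*u, y*u in I (staircase corners).
Minimal generators: x^5, x*y^3, y^18
Corners: y^17, x^4y^2
Socle dim=2


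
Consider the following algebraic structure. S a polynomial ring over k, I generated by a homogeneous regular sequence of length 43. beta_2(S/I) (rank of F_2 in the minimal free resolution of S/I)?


Regular sequence => Koszul complex is the minimal free resolution.
Syz_1 minimally generated by Koszul relations f_i*e_j - f_j*e_i (i<j): mu(Syz_1) = beta_2 = C(m,2) = m(m-1)/2
m=43
43*42/2 = 903
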